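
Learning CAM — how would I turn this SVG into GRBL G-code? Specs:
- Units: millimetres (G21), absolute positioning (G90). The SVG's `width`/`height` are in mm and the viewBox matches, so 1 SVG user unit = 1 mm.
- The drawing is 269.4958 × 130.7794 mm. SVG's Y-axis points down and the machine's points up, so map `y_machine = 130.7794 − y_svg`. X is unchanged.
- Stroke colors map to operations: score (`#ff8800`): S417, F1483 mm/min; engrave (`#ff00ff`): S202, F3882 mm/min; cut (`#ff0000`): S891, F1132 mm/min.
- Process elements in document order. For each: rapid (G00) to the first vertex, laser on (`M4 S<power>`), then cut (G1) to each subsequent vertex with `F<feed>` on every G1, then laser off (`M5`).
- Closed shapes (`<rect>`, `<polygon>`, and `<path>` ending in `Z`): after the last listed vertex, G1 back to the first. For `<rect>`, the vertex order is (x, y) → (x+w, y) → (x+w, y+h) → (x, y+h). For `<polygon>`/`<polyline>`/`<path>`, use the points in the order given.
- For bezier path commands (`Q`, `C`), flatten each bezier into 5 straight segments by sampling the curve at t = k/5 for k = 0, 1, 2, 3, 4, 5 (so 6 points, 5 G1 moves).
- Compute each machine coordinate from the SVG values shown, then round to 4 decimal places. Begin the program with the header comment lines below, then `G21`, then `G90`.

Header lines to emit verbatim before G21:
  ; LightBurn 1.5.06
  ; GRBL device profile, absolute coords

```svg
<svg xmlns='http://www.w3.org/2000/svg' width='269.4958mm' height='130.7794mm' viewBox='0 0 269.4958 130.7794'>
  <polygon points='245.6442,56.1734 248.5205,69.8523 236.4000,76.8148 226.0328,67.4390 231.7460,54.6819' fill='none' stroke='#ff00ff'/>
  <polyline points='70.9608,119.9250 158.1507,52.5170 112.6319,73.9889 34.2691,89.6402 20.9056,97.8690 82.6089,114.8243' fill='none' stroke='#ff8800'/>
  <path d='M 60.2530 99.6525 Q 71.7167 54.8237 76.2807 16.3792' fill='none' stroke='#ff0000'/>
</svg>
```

; LightBurn 1.5.06
; GRBL device profile, absolute coords
G21
G90
G00 X245.6442 Y74.6060
M4 S202
G1 X248.5205 Y60.9271 F3882
G1 X236.4000 Y53.9646 F3882
G1 X226.0328 Y63.3404 F3882
G1 X231.7460 Y76.0975 F3882
G1 X245.6442 Y74.6060 F3882
M5
G00 X70.9608 Y10.8544
M4 S417
G1 X158.1507 Y78.2624 F1483
G1 X112.6319 Y56.7905 F1483
G1 X34.2691 Y41.1392 F1483
G1 X20.9056 Y32.9104 F1483
G1 X82.6089 Y15.9551 F1483
M5
G00 X60.2530 Y31.1269
M4 S891
G1 X64.5625 Y48.8030 F1132
G1 X68.3200 Y65.9685 F1132
G1 X71.5255 Y82.6231 F1132
G1 X74.1791 Y98.7670 F1132
G1 X76.2807 Y114.4002 F1132
M5

Since the viewBox matches the mm dimensions, user units are millimetres directly. The only transform is the Y-flip y_m = 130.7794 − y_svg.

Shape 1 is a regular polygon drawn with `<polygon>`. Its stroke #ff00ff means engrave at S202, F3882. After flipping Y the toolpath is (245.6442,74.6060) → (248.5205,60.9271) → (236.4000,53.9646) → (226.0328,63.3404) → (231.7460,76.0975) → (245.6442,74.6060), returning to the start.

Shape 2 is a open polyline drawn with `<polyline>`. Its stroke #ff8800 means score at S417, F1483. After flipping Y the toolpath is (70.9608,10.8544) → (158.1507,78.2624) → (112.6319,56.7905) → (34.2691,41.1392) → (20.9056,32.9104) → (82.6089,15.9551).

Shape 3 is a quadratic bezier drawn with `<path>`. Its stroke #ff0000 means cut at S891, F1132. After flipping Y the toolpath is (60.2530,31.1269) → (64.5625,48.8030) → (68.3200,65.9685) → (71.5255,82.6231) → (74.1791,98.7670) → (76.2807,114.4002).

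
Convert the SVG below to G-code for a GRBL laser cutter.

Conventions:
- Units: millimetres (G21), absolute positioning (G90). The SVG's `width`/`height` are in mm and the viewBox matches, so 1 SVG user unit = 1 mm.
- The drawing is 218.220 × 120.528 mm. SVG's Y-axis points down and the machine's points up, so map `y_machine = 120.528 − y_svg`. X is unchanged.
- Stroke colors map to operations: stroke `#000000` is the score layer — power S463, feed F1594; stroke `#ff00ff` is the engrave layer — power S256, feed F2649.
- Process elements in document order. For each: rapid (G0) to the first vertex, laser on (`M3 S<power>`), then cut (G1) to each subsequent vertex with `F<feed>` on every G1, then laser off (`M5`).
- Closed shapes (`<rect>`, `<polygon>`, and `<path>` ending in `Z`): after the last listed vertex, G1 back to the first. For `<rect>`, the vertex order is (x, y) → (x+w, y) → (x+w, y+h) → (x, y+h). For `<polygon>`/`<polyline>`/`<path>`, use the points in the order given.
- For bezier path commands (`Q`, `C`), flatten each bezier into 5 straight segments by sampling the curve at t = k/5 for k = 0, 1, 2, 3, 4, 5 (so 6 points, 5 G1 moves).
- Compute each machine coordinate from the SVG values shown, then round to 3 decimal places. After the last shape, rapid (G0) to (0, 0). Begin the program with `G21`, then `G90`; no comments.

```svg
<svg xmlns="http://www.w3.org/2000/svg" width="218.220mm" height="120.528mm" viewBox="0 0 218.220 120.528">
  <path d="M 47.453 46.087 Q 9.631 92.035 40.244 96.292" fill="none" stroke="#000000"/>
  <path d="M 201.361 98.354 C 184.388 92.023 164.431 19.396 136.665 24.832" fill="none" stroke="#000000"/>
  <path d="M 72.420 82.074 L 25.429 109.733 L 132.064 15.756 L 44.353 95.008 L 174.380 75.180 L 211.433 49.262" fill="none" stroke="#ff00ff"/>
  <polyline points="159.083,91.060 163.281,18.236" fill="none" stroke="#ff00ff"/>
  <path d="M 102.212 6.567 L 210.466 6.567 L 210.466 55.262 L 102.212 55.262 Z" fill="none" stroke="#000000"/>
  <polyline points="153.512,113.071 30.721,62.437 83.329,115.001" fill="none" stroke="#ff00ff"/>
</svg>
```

G21
G90
G0 X47.453 Y74.441
M3 S463
G1 X35.062 Y57.729 F1594
G1 X28.145 Y44.353 F1594
G1 X26.703 Y34.312 F1594
G1 X30.736 Y27.606 F1594
G1 X40.244 Y24.236 F1594
M5
G0 X201.361 Y22.174
M3 S463
G1 X190.781 Y32.773 F1594
G1 X179.252 Y52.354 F1594
G1 X166.545 Y73.988 F1594
G1 X152.426 Y90.745 F1594
G1 X136.665 Y95.696 F1594
M5
G0 X72.420 Y38.454
M3 S256
G1 X25.429 Y10.795 F2649
G1 X132.064 Y104.772 F2649
G1 X44.353 Y25.520 F2649
G1 X174.380 Y45.348 F2649
G1 X211.433 Y71.266 F2649
M5
G0 X159.083 Y29.468
M3 S256
G1 X163.281 Y102.292 F2649
M5
G0 X102.212 Y113.961
M3 S463
G1 X210.466 Y113.961 F1594
G1 X210.466 Y65.266 F1594
G1 X102.212 Y65.266 F1594
G1 X102.212 Y113.961 F1594
M5
G0 X153.512 Y7.457
M3 S256
G1 X30.721 Y58.091 F2649
G1 X83.329 Y5.527 F2649
M5
G0 X0.000 Y0.000

1 u = 1 mm; y_m = 120.528 − y.

[1] `<path>` quadratic bezier, #000000→score S463 F1594: (47.453,74.441) → (35.062,57.729) → (28.145,44.353) → (26.703,34.312) → (30.736,27.606) → (40.244,24.236)

[2] `<path>` cubic bezier, #000000→score S463 F1594: (201.361,22.174) → (190.781,32.773) → (179.252,52.354) → (166.545,73.988) → (152.426,90.745) → (136.665,95.696)

[3] `<path>` open polyline, #ff00ff→engrave S256 F2649: (72.420,38.454) → (25.429,10.795) → (132.064,104.772) → (44.353,25.520) → (174.380,45.348) → (211.433,71.266)

[4] `<polyline>` line segment, #ff00ff→engrave S256 F2649: (159.083,29.468) → (163.281,102.292)

[5] `<path>` rectangle, #000000→score S463 F1594: (102.212,113.961) → (210.466,113.961) → (210.466,65.266) → (102.212,65.266) → (102.212,113.961) (closed)

[6] `<polyline>` open polyline, #ff00ff→engrave S256 F2649: (153.512,7.457) → (30.721,58.091) → (83.329,5.527)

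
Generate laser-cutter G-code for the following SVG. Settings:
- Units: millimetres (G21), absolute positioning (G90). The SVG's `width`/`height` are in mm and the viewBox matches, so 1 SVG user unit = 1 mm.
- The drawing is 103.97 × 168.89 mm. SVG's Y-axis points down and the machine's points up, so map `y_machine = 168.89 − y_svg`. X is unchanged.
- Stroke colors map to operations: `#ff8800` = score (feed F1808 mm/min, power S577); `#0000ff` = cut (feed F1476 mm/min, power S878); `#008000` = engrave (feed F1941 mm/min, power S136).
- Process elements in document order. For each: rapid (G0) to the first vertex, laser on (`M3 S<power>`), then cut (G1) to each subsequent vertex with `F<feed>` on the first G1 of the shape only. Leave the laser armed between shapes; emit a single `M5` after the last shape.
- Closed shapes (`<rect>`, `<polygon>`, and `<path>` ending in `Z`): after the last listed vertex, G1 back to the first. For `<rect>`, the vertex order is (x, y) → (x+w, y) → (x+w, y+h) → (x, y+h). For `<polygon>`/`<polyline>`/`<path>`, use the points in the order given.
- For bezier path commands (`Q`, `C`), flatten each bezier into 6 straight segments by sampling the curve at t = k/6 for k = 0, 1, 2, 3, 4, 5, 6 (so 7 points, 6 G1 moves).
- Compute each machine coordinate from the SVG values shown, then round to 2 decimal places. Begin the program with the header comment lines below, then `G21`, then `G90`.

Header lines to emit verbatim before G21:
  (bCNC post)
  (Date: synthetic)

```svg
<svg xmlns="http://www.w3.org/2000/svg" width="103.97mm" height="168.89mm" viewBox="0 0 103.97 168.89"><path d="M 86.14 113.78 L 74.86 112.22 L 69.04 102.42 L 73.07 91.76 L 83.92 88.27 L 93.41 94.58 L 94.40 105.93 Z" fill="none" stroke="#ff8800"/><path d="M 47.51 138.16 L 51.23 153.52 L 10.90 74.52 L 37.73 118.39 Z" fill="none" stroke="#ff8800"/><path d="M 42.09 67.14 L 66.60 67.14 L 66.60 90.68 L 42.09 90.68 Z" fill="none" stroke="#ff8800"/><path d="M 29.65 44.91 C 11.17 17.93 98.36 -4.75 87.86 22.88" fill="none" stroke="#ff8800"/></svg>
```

viewBox `0 0 103.97 168.89` with mm width/height → 1 unit = 1 mm. Flip: y_m = 168.89 − y_svg.

**Shape 1** — `<path>` regular polygon, stroke `#ff8800` → score (S577, F1808). Machine vertices: (86.14,55.11) → (74.86,56.67) → (69.04,66.47) → (73.07,77.13) → (83.92,80.62) → (93.41,74.31) → (94.40,62.96) → (86.14,55.11). Closed: final G1 returns to the first vertex.

**Shape 2** — `<path>` closed polygon, stroke `#ff8800` → score (S577, F1808). Machine vertices: (47.51,30.73) → (51.23,15.37) → (10.90,94.37) → (37.73,50.50) → (47.51,30.73). Closed: final G1 returns to the first vertex.

**Shape 3** — `<path>` rectangle, stroke `#ff8800` → score (S577, F1808). Machine vertices: (42.09,101.75) → (66.60,101.75) → (66.60,78.21) → (42.09,78.21) → (42.09,101.75). Closed: final G1 returns to the first vertex.

**Shape 4** — `<path>` cubic bezier, stroke `#ff8800` → score (S577, F1808). Control points (SVG): P0=(29.65,44.91), P1=(11.17,17.93), P2=(98.36,-4.75), P3=(87.86,22.88); sampled at t=k/6. Machine vertices: (29.65,123.98) → (28.27,136.90) → (38.86,147.82) → (55.76,155.47) → (73.33,158.57) → (85.91,155.85) → (87.86,146.01). Open path.

(bCNC post)
(Date: synthetic)
G21
G90
G0 X86.14 Y55.11
M3 S577
G1 X74.86 Y56.67 F1808
G1 X69.04 Y66.47
G1 X73.07 Y77.13
G1 X83.92 Y80.62
G1 X93.41 Y74.31
G1 X94.40 Y62.96
G1 X86.14 Y55.11
G0 X47.51 Y30.73
M3 S577
G1 X51.23 Y15.37 F1808
G1 X10.90 Y94.37
G1 X37.73 Y50.50
G1 X47.51 Y30.73
G0 X42.09 Y101.75
M3 S577
G1 X66.60 Y101.75 F1808
G1 X66.60 Y78.21
G1 X42.09 Y78.21
G1 X42.09 Y101.75
G0 X29.65 Y123.98
M3 S577
G1 X28.27 Y136.90 F1808
G1 X38.86 Y147.82
G1 X55.76 Y155.47
G1 X73.33 Y158.57
G1 X85.91 Y155.85
G1 X87.86 Y146.01
M5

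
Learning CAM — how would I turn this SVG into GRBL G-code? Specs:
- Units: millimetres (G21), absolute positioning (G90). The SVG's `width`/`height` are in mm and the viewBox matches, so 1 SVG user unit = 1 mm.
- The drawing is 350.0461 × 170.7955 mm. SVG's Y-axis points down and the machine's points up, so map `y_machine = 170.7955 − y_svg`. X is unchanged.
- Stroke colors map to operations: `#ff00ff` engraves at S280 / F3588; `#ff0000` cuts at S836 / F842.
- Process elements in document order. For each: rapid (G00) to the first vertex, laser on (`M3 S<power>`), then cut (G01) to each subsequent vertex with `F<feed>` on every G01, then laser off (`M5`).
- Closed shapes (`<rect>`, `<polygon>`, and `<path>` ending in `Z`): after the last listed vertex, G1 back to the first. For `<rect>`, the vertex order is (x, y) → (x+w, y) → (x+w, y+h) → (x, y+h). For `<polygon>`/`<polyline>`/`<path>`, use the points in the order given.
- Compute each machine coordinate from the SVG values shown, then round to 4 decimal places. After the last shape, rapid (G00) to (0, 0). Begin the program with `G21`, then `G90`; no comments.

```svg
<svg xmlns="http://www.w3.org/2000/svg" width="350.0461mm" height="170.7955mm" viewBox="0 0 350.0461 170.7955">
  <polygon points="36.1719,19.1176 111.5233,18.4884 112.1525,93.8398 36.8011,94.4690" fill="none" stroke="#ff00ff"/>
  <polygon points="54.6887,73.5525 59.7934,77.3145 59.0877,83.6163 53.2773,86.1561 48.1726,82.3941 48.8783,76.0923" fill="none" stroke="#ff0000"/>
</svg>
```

Since the viewBox matches the mm dimensions, user units are millimetres directly. The only transform is the Y-flip y_m = 170.7955 − y_svg.

Shape 1 is a regular polygon drawn with `<polygon>`. Its stroke #ff00ff means engrave at S280, F3588. After flipping Y the toolpath is (36.1719,151.6779) → (111.5233,152.3071) → (112.1525,76.9557) → (36.8011,76.3265) → (36.1719,151.6779), returning to the start.

Shape 2 is a regular polygon drawn with `<polygon>`. Its stroke #ff0000 means cut at S836, F842. After flipping Y the toolpath is (54.6887,97.2430) → (59.7934,93.4810) → (59.0877,87.1792) → (53.2773,84.6394) → (48.1726,88.4014) → (48.8783,94.7032) → (54.6887,97.2430), returning to the start.

G21
G90
G00 X36.1719 Y151.6779
M3 S280
G01 X111.5233 Y152.3071 F3588
G01 X112.1525 Y76.9557 F3588
G01 X36.8011 Y76.3265 F3588
G01 X36.1719 Y151.6779 F3588
M5
G00 X54.6887 Y97.2430
M3 S836
G01 X59.7934 Y93.4810 F842
G01 X59.0877 Y87.1792 F842
G01 X53.2773 Y84.6394 F842
G01 X48.1726 Y88.4014 F842
G01 X48.8783 Y94.7032 F842
G01 X54.6887 Y97.2430 F842
M5
G00 X0.0000 Y0.0000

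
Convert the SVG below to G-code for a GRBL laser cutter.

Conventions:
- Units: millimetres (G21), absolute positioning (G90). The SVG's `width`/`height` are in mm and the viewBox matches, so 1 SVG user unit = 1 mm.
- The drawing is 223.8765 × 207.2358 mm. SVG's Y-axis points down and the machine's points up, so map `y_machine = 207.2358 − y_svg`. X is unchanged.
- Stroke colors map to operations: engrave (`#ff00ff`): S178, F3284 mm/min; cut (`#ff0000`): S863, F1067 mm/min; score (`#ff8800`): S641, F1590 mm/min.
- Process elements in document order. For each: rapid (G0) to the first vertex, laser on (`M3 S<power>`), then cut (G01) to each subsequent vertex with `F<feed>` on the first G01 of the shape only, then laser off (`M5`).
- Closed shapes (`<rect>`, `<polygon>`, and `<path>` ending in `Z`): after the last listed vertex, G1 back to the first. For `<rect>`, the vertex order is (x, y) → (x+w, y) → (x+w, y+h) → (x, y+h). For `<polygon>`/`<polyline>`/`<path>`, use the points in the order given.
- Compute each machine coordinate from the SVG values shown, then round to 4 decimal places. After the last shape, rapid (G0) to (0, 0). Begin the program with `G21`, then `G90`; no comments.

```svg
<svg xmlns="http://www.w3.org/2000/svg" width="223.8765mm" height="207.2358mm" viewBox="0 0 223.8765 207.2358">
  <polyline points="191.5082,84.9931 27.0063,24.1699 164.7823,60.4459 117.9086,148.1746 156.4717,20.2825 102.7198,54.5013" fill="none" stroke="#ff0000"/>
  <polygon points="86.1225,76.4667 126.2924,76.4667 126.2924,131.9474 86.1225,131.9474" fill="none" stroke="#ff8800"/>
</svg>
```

G21
G90
G0 X191.5082 Y122.2427
M3 S863
G01 X27.0063 Y183.0659 F1067
G01 X164.7823 Y146.7899
G01 X117.9086 Y59.0612
G01 X156.4717 Y186.9533
G01 X102.7198 Y152.7345
M5
G0 X86.1225 Y130.7691
M3 S641
G01 X126.2924 Y130.7691 F1590
G01 X126.2924 Y75.2884
G01 X86.1225 Y75.2884
G01 X86.1225 Y130.7691
M5
G0 X0.0000 Y0.0000

viewBox `0 0 223.8765 207.2358` with mm width/height → 1 unit = 1 mm. Flip: y_m = 207.2358 − y_svg.

**Shape 1** — `<polyline>` open polyline, stroke `#ff0000` → cut (S863, F1067). Machine vertices: (191.5082,122.2427) → (27.0063,183.0659) → (164.7823,146.7899) → (117.9086,59.0612) → (156.4717,186.9533) → (102.7198,152.7345). Open path.

**Shape 2** — `<polygon>` rectangle, stroke `#ff8800` → score (S641, F1590). Machine vertices: (86.1225,130.7691) → (126.2924,130.7691) → (126.2924,75.2884) → (86.1225,75.2884) → (86.1225,130.7691). Closed: final G1 returns to the first vertex.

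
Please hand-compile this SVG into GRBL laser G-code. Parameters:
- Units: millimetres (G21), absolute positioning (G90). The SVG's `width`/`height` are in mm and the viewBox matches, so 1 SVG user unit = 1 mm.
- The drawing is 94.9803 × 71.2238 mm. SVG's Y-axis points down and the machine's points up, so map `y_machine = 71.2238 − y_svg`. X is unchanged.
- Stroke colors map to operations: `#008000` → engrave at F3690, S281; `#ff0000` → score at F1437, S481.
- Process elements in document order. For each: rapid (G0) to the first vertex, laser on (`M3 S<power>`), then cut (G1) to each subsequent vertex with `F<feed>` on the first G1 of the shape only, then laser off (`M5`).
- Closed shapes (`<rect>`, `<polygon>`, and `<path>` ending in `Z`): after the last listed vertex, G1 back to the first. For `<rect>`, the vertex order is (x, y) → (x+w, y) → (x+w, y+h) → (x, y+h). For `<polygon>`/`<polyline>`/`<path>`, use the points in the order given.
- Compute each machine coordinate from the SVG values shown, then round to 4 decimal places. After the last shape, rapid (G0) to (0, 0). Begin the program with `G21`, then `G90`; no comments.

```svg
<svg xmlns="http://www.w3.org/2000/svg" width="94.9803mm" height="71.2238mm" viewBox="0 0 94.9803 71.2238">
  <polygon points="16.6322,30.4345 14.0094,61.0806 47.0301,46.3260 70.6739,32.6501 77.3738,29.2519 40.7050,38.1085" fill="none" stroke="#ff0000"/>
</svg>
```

Since the viewBox matches the mm dimensions, user units are millimetres directly. The only transform is the Y-flip y_m = 71.2238 − y_svg.

Shape 1 is a closed polygon drawn with `<polygon>`. Its stroke #ff0000 means score at S481, F1437. After flipping Y the toolpath is (16.6322,40.7893) → (14.0094,10.1432) → (47.0301,24.8978) → (70.6739,38.5737) → (77.3738,41.9719) → (40.7050,33.1153) → (16.6322,40.7893), returning to the start.

G21
G90
G0 X16.6322 Y40.7893
M3 S481
G1 X14.0094 Y10.1432 F1437
G1 X47.0301 Y24.8978
G1 X70.6739 Y38.5737
G1 X77.3738 Y41.9719
G1 X40.7050 Y33.1153
G1 X16.6322 Y40.7893
M5
G0 X0.0000 Y0.0000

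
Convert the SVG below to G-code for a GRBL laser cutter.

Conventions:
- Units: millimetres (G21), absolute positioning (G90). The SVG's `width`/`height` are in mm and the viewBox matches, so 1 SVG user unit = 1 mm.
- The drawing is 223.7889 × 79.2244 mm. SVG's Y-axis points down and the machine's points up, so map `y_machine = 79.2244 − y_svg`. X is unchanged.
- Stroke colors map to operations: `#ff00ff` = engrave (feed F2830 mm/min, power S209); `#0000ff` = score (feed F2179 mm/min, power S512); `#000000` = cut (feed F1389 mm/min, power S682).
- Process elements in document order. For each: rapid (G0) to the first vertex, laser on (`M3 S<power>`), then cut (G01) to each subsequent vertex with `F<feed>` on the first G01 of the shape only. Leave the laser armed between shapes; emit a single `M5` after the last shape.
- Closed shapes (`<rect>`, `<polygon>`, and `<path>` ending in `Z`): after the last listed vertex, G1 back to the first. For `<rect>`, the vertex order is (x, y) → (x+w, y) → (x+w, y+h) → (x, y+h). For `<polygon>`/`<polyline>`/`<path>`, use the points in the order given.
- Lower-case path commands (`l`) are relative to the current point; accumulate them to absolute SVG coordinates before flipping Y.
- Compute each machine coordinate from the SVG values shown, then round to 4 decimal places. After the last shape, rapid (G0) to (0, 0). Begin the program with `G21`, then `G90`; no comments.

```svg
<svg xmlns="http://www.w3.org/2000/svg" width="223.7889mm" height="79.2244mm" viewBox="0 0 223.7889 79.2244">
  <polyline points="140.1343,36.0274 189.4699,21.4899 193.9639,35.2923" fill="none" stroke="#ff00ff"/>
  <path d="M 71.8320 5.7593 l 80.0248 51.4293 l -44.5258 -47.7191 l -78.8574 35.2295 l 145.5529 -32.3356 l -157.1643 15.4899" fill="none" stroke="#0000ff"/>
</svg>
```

viewBox `0 0 223.7889 79.2244` with mm width/height → 1 unit = 1 mm. Flip: y_m = 79.2244 − y_svg.

**Shape 1** — `<polyline>` open polyline, stroke `#ff00ff` → engrave (S209, F2830). Machine vertices: (140.1343,43.1970) → (189.4699,57.7345) → (193.9639,43.9321). Open path.

**Shape 2** — `<path>` open polyline, stroke `#0000ff` → score (S512, F2179). Machine vertices: (71.8320,73.4651) → (151.8568,22.0358) → (107.3310,69.7549) → (28.4736,34.5254) → (174.0265,66.8610) → (16.8622,51.3711). Open path.

G21
G90
G0 X140.1343 Y43.1970
M3 S209
G01 X189.4699 Y57.7345 F2830
G01 X193.9639 Y43.9321
G0 X71.8320 Y73.4651
M3 S512
G01 X151.8568 Y22.0358 F2179
G01 X107.3310 Y69.7549
G01 X28.4736 Y34.5254
G01 X174.0265 Y66.8610
G01 X16.8622 Y51.3711
M5
G0 X0.0000 Y0.0000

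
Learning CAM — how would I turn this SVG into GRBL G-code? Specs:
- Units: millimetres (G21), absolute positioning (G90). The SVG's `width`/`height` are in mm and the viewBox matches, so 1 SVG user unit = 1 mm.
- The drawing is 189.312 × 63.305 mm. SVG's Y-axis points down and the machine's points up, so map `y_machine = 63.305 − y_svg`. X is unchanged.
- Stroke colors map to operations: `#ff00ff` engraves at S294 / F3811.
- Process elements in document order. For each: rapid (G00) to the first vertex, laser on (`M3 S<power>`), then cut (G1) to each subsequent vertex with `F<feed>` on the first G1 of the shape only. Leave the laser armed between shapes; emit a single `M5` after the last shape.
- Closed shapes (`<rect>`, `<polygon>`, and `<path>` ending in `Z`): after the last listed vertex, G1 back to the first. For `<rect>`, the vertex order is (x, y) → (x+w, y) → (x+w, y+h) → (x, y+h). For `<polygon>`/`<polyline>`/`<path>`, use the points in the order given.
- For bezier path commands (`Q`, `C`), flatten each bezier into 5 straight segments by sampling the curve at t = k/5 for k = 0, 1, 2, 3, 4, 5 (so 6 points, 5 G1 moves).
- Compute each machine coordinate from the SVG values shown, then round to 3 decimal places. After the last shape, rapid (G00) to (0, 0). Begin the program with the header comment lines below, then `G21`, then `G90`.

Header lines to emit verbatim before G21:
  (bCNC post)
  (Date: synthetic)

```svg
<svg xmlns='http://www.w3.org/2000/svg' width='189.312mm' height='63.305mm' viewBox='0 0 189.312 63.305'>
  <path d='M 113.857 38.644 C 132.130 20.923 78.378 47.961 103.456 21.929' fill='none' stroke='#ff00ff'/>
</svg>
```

(bCNC post)
(Date: synthetic)
G21
G90
G00 X113.857 Y24.661
M3 S294
G1 X117.385 Y30.705 F3811
G1 X110.867 Y30.703
G1 X101.546 Y29.350
G1 X96.662 Y31.343
G1 X103.456 Y41.376
M5
G00 X0.000 Y0.000

Since the viewBox matches the mm dimensions, user units are millimetres directly. The only transform is the Y-flip y_m = 63.305 − y_svg.

Shape 1 is a cubic bezier drawn with `<path>`. Its stroke #ff00ff means engrave at S294, F3811. After flipping Y the toolpath is (113.857,24.661) → (117.385,30.705) → (110.867,30.703) → (101.546,29.350) → (96.662,31.343) → (103.456,41.376).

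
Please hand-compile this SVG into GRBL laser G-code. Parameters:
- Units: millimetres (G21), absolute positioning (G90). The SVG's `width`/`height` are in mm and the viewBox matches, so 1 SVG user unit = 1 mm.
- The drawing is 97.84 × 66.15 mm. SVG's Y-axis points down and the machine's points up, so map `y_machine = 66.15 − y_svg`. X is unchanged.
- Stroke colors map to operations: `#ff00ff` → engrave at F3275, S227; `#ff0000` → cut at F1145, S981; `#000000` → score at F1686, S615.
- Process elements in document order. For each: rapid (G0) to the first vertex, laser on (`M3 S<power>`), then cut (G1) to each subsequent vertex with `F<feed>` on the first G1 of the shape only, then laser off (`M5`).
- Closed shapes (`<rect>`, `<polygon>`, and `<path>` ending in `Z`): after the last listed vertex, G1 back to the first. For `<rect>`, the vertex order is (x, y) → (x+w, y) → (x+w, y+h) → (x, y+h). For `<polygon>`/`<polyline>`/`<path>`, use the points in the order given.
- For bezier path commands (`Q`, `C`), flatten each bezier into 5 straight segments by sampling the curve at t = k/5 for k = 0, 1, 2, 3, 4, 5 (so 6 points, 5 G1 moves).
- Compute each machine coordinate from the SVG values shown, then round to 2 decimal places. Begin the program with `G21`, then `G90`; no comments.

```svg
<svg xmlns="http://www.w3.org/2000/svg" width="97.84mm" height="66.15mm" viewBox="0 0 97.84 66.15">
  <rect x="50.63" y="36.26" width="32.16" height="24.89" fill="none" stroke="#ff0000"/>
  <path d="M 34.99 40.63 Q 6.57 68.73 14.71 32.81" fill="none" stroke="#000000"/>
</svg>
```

Since the viewBox matches the mm dimensions, user units are millimetres directly. The only transform is the Y-flip y_m = 66.15 − y_svg.

Shape 1 is a rectangle drawn with `<rect>`. Its stroke #ff0000 means cut at S981, F1145. After flipping Y the toolpath is (50.63,29.89) → (82.79,29.89) → (82.79,5.00) → (50.63,5.00) → (50.63,29.89), returning to the start.

Shape 2 is a quadratic bezier drawn with `<path>`. Its stroke #000000 means score at S615, F1686. After flipping Y the toolpath is (34.99,25.52) → (25.08,16.84) → (18.10,13.28) → (14.05,14.85) → (12.92,21.53) → (14.71,33.34).

G21
G90
G0 X50.63 Y29.89
M3 S981
G1 X82.79 Y29.89 F1145
G1 X82.79 Y5.00
G1 X50.63 Y5.00
G1 X50.63 Y29.89
M5
G0 X34.99 Y25.52
M3 S615
G1 X25.08 Y16.84 F1686
G1 X18.10 Y13.28
G1 X14.05 Y14.85
G1 X12.92 Y21.53
G1 X14.71 Y33.34
M5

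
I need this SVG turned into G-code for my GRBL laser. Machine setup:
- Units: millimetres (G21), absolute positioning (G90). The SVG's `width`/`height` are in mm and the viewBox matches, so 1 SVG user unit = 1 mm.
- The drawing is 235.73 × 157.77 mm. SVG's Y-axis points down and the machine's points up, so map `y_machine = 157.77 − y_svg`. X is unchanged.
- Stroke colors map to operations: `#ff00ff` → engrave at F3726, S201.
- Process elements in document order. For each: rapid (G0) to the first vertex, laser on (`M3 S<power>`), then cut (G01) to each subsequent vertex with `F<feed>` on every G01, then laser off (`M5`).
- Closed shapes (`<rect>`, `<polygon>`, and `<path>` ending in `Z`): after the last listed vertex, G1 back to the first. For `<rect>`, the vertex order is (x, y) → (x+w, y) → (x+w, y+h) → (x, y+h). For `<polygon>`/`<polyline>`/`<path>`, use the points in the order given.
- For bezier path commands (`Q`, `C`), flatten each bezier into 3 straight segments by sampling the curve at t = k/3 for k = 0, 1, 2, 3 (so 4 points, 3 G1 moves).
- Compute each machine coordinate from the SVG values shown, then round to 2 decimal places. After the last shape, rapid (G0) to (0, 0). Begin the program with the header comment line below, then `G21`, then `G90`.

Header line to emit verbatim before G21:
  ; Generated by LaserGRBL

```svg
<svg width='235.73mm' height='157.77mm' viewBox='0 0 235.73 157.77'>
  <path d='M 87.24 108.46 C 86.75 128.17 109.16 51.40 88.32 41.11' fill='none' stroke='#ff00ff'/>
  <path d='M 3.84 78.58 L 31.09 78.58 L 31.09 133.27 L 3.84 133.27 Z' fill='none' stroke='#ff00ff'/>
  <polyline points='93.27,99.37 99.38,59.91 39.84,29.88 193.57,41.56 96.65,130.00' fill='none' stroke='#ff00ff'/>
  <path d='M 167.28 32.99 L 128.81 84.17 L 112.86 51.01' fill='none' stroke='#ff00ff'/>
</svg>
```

Since the viewBox matches the mm dimensions, user units are millimetres directly. The only transform is the Y-flip y_m = 157.77 − y_svg.

Shape 1 is a cubic bezier drawn with `<path>`. Its stroke #ff00ff means engrave at S201, F3726. After flipping Y the toolpath is (87.24,49.31) → (91.93,55.72) → (97.19,90.25) → (88.32,116.66).

Shape 2 is a rectangle drawn with `<path>`. Its stroke #ff00ff means engrave at S201, F3726. After flipping Y the toolpath is (3.84,79.19) → (31.09,79.19) → (31.09,24.50) → (3.84,24.50) → (3.84,79.19), returning to the start.

Shape 3 is a open polyline drawn with `<polyline>`. Its stroke #ff00ff means engrave at S201, F3726. After flipping Y the toolpath is (93.27,58.40) → (99.38,97.86) → (39.84,127.89) → (193.57,116.21) → (96.65,27.77).

Shape 4 is a open polyline drawn with `<path>`. Its stroke #ff00ff means engrave at S201, F3726. After flipping Y the toolpath is (167.28,124.78) → (128.81,73.60) → (112.86,106.76).

; Generated by LaserGRBL
G21
G90
G0 X87.24 Y49.31
M3 S201
G01 X91.93 Y55.72 F3726
G01 X97.19 Y90.25 F3726
G01 X88.32 Y116.66 F3726
M5
G0 X3.84 Y79.19
M3 S201
G01 X31.09 Y79.19 F3726
G01 X31.09 Y24.50 F3726
G01 X3.84 Y24.50 F3726
G01 X3.84 Y79.19 F3726
M5
G0 X93.27 Y58.40
M3 S201
G01 X99.38 Y97.86 F3726
G01 X39.84 Y127.89 F3726
G01 X193.57 Y116.21 F3726
G01 X96.65 Y27.77 F3726
M5
G0 X167.28 Y124.78
M3 S201
G01 X128.81 Y73.60 F3726
G01 X112.86 Y106.76 F3726
M5
G0 X0.00 Y0.00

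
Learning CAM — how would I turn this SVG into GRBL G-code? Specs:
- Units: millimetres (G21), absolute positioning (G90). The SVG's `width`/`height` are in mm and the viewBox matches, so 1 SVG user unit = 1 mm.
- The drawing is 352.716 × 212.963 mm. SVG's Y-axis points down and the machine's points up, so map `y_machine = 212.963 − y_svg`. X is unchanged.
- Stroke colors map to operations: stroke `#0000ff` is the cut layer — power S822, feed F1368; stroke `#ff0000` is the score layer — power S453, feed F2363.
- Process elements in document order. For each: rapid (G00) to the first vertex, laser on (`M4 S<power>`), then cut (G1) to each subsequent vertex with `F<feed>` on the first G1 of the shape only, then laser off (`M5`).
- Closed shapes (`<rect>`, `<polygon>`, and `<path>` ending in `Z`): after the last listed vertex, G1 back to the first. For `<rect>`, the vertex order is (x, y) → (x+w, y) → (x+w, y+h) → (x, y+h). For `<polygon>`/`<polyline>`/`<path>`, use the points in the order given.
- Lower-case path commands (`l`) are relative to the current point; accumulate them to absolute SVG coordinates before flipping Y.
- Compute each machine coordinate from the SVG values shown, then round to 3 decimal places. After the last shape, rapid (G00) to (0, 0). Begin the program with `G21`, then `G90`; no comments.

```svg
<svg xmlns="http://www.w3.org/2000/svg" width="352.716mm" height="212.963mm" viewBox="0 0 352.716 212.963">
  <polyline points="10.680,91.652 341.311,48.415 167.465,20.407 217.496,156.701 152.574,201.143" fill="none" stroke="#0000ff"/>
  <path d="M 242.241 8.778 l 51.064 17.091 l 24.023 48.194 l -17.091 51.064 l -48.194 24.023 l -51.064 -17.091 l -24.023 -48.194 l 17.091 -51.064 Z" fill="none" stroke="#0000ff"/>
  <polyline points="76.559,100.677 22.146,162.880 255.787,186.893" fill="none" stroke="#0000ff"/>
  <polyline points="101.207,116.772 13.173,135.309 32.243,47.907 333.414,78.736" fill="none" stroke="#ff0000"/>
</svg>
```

G21
G90
G00 X10.680 Y121.311
M4 S822
G1 X341.311 Y164.548 F1368
G1 X167.465 Y192.556
G1 X217.496 Y56.262
G1 X152.574 Y11.820
M5
G00 X242.241 Y204.185
M4 S822
G1 X293.305 Y187.094 F1368
G1 X317.328 Y138.900
G1 X300.237 Y87.836
G1 X252.043 Y63.813
G1 X200.979 Y80.904
G1 X176.956 Y129.098
G1 X194.047 Y180.162
G1 X242.241 Y204.185
M5
G00 X76.559 Y112.286
M4 S822
G1 X22.146 Y50.083 F1368
G1 X255.787 Y26.070
M5
G00 X101.207 Y96.191
M4 S453
G1 X13.173 Y77.654 F2363
G1 X32.243 Y165.056
G1 X333.414 Y134.227
M5
G00 X0.000 Y0.000

viewBox `0 0 352.716 212.963` with mm width/height → 1 unit = 1 mm. Flip: y_m = 212.963 − y_svg.

**Shape 1** — `<polyline>` open polyline, stroke `#0000ff` → cut (S822, F1368). Machine vertices: (10.680,121.311) → (341.311,164.548) → (167.465,192.556) → (217.496,56.262) → (152.574,11.820). Open path.

**Shape 2** — `<path>` regular polygon, stroke `#0000ff` → cut (S822, F1368). Machine vertices: (242.241,204.185) → (293.305,187.094) → (317.328,138.900) → (300.237,87.836) → (252.043,63.813) → (200.979,80.904) → (176.956,129.098) → (194.047,180.162) → (242.241,204.185). Closed: final G1 returns to the first vertex.

**Shape 3** — `<polyline>` open polyline, stroke `#0000ff` → cut (S822, F1368). Machine vertices: (76.559,112.286) → (22.146,50.083) → (255.787,26.070). Open path.

**Shape 4** — `<polyline>` open polyline, stroke `#ff0000` → score (S453, F2363). Machine vertices: (101.207,96.191) → (13.173,77.654) → (32.243,165.056) → (333.414,134.227). Open path.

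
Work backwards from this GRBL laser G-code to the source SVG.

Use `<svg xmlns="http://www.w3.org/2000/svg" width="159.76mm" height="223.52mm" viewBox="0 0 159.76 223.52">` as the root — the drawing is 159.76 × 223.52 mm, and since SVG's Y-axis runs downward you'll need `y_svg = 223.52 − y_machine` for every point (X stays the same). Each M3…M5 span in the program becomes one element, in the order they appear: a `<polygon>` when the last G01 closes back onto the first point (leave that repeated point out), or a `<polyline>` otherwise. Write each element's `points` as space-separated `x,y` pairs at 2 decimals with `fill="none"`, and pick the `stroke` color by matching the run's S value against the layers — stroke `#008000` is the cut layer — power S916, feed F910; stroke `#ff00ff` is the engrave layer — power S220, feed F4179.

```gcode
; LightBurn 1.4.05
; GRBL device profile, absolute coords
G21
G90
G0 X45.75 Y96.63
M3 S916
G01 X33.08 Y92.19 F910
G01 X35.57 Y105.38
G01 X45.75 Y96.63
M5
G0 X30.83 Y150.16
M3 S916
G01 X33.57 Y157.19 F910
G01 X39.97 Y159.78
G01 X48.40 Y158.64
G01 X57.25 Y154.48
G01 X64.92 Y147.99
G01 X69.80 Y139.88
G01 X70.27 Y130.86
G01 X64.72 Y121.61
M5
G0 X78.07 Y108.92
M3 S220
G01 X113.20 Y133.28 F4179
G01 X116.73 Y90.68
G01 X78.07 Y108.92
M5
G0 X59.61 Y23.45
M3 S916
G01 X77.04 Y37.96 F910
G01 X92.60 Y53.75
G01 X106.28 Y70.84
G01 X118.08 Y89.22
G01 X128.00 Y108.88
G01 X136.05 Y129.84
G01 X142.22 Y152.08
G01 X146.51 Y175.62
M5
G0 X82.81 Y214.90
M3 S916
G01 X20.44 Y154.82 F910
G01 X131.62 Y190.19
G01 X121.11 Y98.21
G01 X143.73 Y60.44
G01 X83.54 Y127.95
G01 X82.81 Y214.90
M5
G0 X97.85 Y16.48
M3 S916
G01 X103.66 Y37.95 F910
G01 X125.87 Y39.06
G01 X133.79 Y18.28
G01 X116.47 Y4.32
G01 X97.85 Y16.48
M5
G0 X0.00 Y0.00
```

y_svg = 223.52 − y_m.

[1] S916→`#008000` (cut); closed run; points: 45.75,126.89 33.08,131.33 35.57,118.14

[2] S916→`#008000` (cut); open run; points: 30.83,73.36 33.57,66.33 39.97,63.74 48.40,64.88 57.25,69.04 64.92,75.53 69.80,83.64 70.27,92.66 64.72,101.91

[3] S220→`#ff00ff` (engrave); closed run; points: 78.07,114.60 113.20,90.24 116.73,132.84

[4] S916→`#008000` (cut); open run; points: 59.61,200.07 77.04,185.56 92.60,169.77 106.28,152.68 118.08,134.30 128.00,114.64 136.05,93.68 142.22,71.44 146.51,47.90

[5] S916→`#008000` (cut); closed run; points: 82.81,8.62 20.44,68.70 131.62,33.33 121.11,125.31 143.73,163.08 83.54,95.57

[6] S916→`#008000` (cut); closed run; points: 97.85,207.04 103.66,185.57 125.87,184.46 133.79,205.24 116.47,219.20

<svg xmlns="http://www.w3.org/2000/svg" width="159.76mm" height="223.52mm" viewBox="0 0 159.76 223.52">
  <polygon points="45.75,126.89 33.08,131.33 35.57,118.14" fill="none" stroke="#008000"/>
  <polyline points="30.83,73.36 33.57,66.33 39.97,63.74 48.40,64.88 57.25,69.04 64.92,75.53 69.80,83.64 70.27,92.66 64.72,101.91" fill="none" stroke="#008000"/>
  <polygon points="78.07,114.60 113.20,90.24 116.73,132.84" fill="none" stroke="#ff00ff"/>
  <polyline points="59.61,200.07 77.04,185.56 92.60,169.77 106.28,152.68 118.08,134.30 128.00,114.64 136.05,93.68 142.22,71.44 146.51,47.90" fill="none" stroke="#008000"/>
  <polygon points="82.81,8.62 20.44,68.70 131.62,33.33 121.11,125.31 143.73,163.08 83.54,95.57" fill="none" stroke="#008000"/>
  <polygon points="97.85,207.04 103.66,185.57 125.87,184.46 133.79,205.24 116.47,219.20" fill="none" stroke="#008000"/>
</svg>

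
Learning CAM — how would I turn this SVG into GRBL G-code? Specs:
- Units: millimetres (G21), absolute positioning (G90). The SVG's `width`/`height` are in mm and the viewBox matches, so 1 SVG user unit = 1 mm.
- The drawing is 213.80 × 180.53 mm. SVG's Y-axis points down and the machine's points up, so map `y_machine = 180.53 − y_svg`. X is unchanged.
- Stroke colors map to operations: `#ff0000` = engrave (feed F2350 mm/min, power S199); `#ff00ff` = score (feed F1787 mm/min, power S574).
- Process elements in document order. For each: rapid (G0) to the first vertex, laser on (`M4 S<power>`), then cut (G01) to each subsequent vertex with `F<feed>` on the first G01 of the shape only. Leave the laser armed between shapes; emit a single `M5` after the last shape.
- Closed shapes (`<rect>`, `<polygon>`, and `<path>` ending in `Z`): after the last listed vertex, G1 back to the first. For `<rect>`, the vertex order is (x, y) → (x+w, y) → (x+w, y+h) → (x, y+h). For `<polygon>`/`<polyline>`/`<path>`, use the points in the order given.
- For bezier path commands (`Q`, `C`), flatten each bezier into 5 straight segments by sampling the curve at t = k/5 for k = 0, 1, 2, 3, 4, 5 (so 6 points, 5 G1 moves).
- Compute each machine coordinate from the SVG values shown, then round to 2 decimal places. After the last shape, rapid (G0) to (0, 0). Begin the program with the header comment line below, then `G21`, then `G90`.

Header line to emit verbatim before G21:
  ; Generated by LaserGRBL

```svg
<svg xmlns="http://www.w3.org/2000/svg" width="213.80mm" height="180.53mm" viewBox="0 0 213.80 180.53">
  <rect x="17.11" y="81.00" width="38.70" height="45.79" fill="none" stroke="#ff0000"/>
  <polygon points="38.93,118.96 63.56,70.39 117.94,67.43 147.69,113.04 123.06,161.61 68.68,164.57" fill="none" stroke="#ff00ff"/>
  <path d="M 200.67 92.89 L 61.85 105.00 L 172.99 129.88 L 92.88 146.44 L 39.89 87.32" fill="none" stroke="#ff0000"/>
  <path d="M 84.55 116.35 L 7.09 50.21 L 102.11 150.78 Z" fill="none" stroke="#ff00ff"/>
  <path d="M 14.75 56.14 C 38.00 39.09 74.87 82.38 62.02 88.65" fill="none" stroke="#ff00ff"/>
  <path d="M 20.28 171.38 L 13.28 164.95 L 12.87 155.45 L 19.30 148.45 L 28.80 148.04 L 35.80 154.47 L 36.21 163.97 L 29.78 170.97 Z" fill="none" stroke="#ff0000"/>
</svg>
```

Since the viewBox matches the mm dimensions, user units are millimetres directly. The only transform is the Y-flip y_m = 180.53 − y_svg.

Shape 1 is a rectangle drawn with `<rect>`. Its stroke #ff0000 means engrave at S199, F2350. After flipping Y the toolpath is (17.11,99.53) → (55.81,99.53) → (55.81,53.74) → (17.11,53.74) → (17.11,99.53), returning to the start.

Shape 2 is a regular polygon drawn with `<polygon>`. Its stroke #ff00ff means score at S574, F1787. After flipping Y the toolpath is (38.93,61.57) → (63.56,110.14) → (117.94,113.10) → (147.69,67.49) → (123.06,18.92) → (68.68,15.96) → (38.93,61.57), returning to the start.

Shape 3 is a open polyline drawn with `<path>`. Its stroke #ff0000 means engrave at S199, F2350. After flipping Y the toolpath is (200.67,87.64) → (61.85,75.53) → (172.99,50.65) → (92.88,34.09) → (39.89,93.21).

Shape 4 is a closed polygon drawn with `<path>`. Its stroke #ff00ff means score at S574, F1787. After flipping Y the toolpath is (84.55,64.18) → (7.09,130.32) → (102.11,29.75) → (84.55,64.18), returning to the start.

Shape 5 is a cubic bezier drawn with `<path>`. Its stroke #ff00ff means score at S574, F1787. After flipping Y the toolpath is (14.75,124.39) → (29.83,128.16) → (45.13,122.12) → (57.63,110.94) → (64.27,99.31) → (62.02,91.88).

Shape 6 is a regular polygon drawn with `<path>`. Its stroke #ff0000 means engrave at S199, F2350. After flipping Y the toolpath is (20.28,9.15) → (13.28,15.58) → (12.87,25.08) → (19.30,32.08) → (28.80,32.49) → (35.80,26.06) → (36.21,16.56) → (29.78,9.56) → (20.28,9.15), returning to the start.

; Generated by LaserGRBL
G21
G90
G0 X17.11 Y99.53
M4 S199
G01 X55.81 Y99.53 F2350
G01 X55.81 Y53.74
G01 X17.11 Y53.74
G01 X17.11 Y99.53
G0 X38.93 Y61.57
M4 S574
G01 X63.56 Y110.14 F1787
G01 X117.94 Y113.10
G01 X147.69 Y67.49
G01 X123.06 Y18.92
G01 X68.68 Y15.96
G01 X38.93 Y61.57
G0 X200.67 Y87.64
M4 S199
G01 X61.85 Y75.53 F2350
G01 X172.99 Y50.65
G01 X92.88 Y34.09
G01 X39.89 Y93.21
G0 X84.55 Y64.18
M4 S574
G01 X7.09 Y130.32 F1787
G01 X102.11 Y29.75
G01 X84.55 Y64.18
G0 X14.75 Y124.39
M4 S574
G01 X29.83 Y128.16 F1787
G01 X45.13 Y122.12
G01 X57.63 Y110.94
G01 X64.27 Y99.31
G01 X62.02 Y91.88
G0 X20.28 Y9.15
M4 S199
G01 X13.28 Y15.58 F2350
G01 X12.87 Y25.08
G01 X19.30 Y32.08
G01 X28.80 Y32.49
G01 X35.80 Y26.06
G01 X36.21 Y16.56
G01 X29.78 Y9.56
G01 X20.28 Y9.15
M5
G0 X0.00 Y0.00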